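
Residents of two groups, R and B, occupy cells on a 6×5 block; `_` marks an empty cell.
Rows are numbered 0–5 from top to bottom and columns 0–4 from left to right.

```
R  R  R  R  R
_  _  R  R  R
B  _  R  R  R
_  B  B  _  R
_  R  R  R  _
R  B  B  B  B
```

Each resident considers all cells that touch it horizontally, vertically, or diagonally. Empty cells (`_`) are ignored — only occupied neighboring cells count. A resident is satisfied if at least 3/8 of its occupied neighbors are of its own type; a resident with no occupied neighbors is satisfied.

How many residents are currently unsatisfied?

5

(0,0)R 1/1 ok
(0,1)R 3/3 ok
(0,2)R 4/4 ok
(0,3)R 5/5 ok
(0,4)R 3/3 ok
(1,2)R 6/6 ok
(1,3)R 8/8 ok
(1,4)R 5/5 ok
(2,0)B 1/1 ok
(2,2)R 3/5 ok
(2,3)R 6/7 ok
(2,4)R 4/4 ok
(3,1)B 2/5 ok
(3,2)B 1/6 unhappy
(3,4)R 3/3 ok
(4,1)R 2/6 unhappy
(4,2)R 2/7 unhappy
(4,3)R 2/6 unhappy
(5,0)R 1/2 ok
(5,1)B 1/4 unhappy
(5,2)B 2/5 ok
(5,3)B 2/4 ok
(5,4)B 1/2 ok
Unsatisfied: (3,2), (4,1), (4,2), (4,3), (5,1) — 5 in total.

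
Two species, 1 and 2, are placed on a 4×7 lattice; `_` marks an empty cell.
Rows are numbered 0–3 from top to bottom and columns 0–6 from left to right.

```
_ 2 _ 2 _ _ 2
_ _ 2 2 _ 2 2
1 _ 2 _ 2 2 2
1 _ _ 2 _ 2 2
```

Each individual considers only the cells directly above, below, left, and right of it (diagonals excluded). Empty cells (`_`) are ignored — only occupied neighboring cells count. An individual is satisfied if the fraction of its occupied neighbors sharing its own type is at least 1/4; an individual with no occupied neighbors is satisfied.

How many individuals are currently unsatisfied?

(0,1)2 0/0 ✓
(0,3)2 1/1 ✓
(0,6)2 1/1 ✓
(1,2)2 2/2 ✓
(1,3)2 2/2 ✓
(1,5)2 2/2 ✓
(1,6)2 3/3 ✓
(2,0)1 1/1 ✓
(2,2)2 1/1 ✓
(2,4)2 1/1 ✓
(2,5)2 4/4 ✓
(2,6)2 3/3 ✓
(3,0)1 1/1 ✓
(3,3)2 0/0 ✓
(3,5)2 2/2 ✓
(3,6)2 2/2 ✓
Every one meets the threshold.

0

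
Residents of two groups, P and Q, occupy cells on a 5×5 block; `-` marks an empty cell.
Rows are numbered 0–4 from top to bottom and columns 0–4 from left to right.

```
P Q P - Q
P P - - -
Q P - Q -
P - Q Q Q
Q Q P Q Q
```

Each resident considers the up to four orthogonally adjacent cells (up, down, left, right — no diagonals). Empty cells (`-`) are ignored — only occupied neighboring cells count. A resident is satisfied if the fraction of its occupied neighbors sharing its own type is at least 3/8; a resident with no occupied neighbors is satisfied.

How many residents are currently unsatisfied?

5

Row 0: (0,0)P 1/2 satisfied · (0,1)Q 0/3 not · (0,2)P 0/1 not · (0,4)Q 0/0 satisfied
Row 1: (1,0)P 2/3 satisfied · (1,1)P 2/3 satisfied
Row 2: (2,0)Q 0/3 not · (2,1)P 1/2 satisfied · (2,3)Q 1/1 satisfied
Row 3: (3,0)P 0/2 not · (3,2)Q 1/2 satisfied · (3,3)Q 4/4 satisfied · (3,4)Q 2/2 satisfied
Row 4: (4,0)Q 1/2 satisfied · (4,1)Q 1/2 satisfied · (4,2)P 0/3 not · (4,3)Q 2/3 satisfied · (4,4)Q 2/2 satisfied
Unsatisfied: (0,1), (0,2), (2,0), (3,0), (4,2) — 5 in total.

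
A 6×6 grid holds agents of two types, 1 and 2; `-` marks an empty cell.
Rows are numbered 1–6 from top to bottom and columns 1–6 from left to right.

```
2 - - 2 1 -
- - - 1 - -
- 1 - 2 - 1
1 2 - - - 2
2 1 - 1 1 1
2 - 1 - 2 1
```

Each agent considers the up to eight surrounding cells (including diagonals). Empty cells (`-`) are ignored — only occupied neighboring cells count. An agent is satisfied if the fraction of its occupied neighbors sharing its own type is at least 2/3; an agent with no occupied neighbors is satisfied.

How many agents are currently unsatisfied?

15

(1,1)2 0/0 ok
(1,4)2 0/2 unhappy
(1,5)1 1/2 unhappy
(2,4)1 1/3 unhappy
(3,2)1 1/2 unhappy
(3,4)2 0/1 unhappy
(3,6)1 0/1 unhappy
(4,1)1 2/4 unhappy
(4,2)2 1/4 unhappy
(4,6)2 0/3 unhappy
(5,1)2 2/4 unhappy
(5,2)1 2/5 unhappy
(5,4)1 2/3 ok
(5,5)1 3/5 unhappy
(5,6)1 2/4 unhappy
(6,1)2 1/2 unhappy
(6,3)1 2/2 ok
(6,5)2 0/4 unhappy
(6,6)1 2/3 ok
Unsatisfied: (1,4), (1,5), (2,4), (3,2), (3,4), (3,6), (4,1), (4,2), (4,6), (5,1), (5,2), (5,5), (5,6), (6,1), (6,5) — 15 in total.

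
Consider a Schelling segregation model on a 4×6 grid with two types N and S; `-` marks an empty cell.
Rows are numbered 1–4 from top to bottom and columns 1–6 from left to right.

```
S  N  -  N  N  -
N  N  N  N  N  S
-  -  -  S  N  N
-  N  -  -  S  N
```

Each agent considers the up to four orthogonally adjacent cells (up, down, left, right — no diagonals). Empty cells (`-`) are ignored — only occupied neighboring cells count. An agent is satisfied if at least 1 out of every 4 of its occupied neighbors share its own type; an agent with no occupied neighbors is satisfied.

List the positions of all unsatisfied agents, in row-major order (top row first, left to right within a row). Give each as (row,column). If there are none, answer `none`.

(1,1), (2,6), (3,4), (4,5)

(1,1)S 0/2 not
(1,2)N 1/2 satisfied
(1,4)N 2/2 satisfied
(1,5)N 2/2 satisfied
(2,1)N 1/2 satisfied
(2,2)N 3/3 satisfied
(2,3)N 2/2 satisfied
(2,4)N 3/4 satisfied
(2,5)N 3/4 satisfied
(2,6)S 0/2 not
(3,4)S 0/2 not
(3,5)N 2/4 satisfied
(3,6)N 2/3 satisfied
(4,2)N 0/0 satisfied
(4,5)S 0/2 not
(4,6)N 1/2 satisfied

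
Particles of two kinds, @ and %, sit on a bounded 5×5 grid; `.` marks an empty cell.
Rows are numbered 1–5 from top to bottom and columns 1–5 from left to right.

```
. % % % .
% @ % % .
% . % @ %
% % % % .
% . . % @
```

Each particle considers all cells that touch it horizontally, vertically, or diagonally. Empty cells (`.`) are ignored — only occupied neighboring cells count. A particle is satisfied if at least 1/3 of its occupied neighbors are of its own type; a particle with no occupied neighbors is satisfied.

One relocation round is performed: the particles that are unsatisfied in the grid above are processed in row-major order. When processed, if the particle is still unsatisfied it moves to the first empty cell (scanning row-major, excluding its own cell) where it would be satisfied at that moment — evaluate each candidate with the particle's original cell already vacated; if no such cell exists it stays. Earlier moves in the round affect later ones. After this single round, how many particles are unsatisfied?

Initially unsatisfied (in order): (2,2), (3,4), (5,5).
  (2,2) → (4,5).
  (3,4): no empty cell satisfies it; stays.
  (5,5): now satisfied by earlier moves; stays.
Resulting grid:
. % % % .
% . % % .
% . % @ %
% % % % @
% . . % @
Unsatisfied now: (3,4).

1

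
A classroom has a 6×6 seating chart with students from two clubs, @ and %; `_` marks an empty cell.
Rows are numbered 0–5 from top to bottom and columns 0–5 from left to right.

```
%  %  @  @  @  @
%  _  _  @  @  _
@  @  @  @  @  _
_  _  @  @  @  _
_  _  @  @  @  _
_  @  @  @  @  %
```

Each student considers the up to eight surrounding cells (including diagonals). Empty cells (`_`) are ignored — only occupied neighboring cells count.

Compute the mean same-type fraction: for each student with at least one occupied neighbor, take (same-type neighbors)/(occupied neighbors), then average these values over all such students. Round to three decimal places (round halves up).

Row 0: (0,0)% 2/2 · (0,1)% 2/3 · (0,2)@ 2/3 · (0,3)@ 4/4 · (0,4)@ 4/4 · (0,5)@ 2/2
Row 1: (1,0)% 2/4 · (1,3)@ 7/7 · (1,4)@ 6/6
Row 2: (2,0)@ 1/2 · (2,1)@ 3/4 · (2,2)@ 5/5 · (2,3)@ 7/7 · (2,4)@ 5/5
Row 3: (3,2)@ 6/6 · (3,3)@ 8/8 · (3,4)@ 5/5
Row 4: (4,2)@ 6/6 · (4,3)@ 8/8 · (4,4)@ 5/6
Row 5: (5,1)@ 2/2 · (5,2)@ 4/4 · (5,3)@ 5/5 · (5,4)@ 3/4 · (5,5)% 0/2
Sum over 25 students: 2/2 + 2/3 + 2/3 + 4/4 + 4/4 + 2/2 + 2/4 + 7/7 + 6/6 + 1/2 + 3/4 + 5/5 + 7/7 + 5/5 + 6/6 + 8/8 + 5/5 + 6/6 + 8/8 + 5/6 + 2/2 + 4/4 + 5/5 + 3/4 + 0/2 = 65/3; mean = 65/3 ÷ 25 = 13/15 = 0.866666… → 0.867.

0.867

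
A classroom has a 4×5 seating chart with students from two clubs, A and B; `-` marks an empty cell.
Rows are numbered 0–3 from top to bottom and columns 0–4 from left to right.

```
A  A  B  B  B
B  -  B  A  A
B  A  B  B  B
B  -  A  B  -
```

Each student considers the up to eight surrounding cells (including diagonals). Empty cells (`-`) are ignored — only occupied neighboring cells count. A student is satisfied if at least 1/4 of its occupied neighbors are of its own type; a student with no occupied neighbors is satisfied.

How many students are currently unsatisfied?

(0,0)A 1/2 ✓
(0,1)A 1/4 ✓
(0,2)B 2/4 ✓
(0,3)B 3/5 ✓
(0,4)B 1/3 ✓
(1,0)B 1/4 ✓
(1,2)B 4/7 ✓
(1,3)A 1/8 ✗
(1,4)A 1/5 ✗
(2,0)B 2/3 ✓
(2,1)A 1/6 ✗
(2,2)B 3/6 ✓
(2,3)B 4/7 ✓
(2,4)B 2/4 ✓
(3,0)B 1/2 ✓
(3,2)A 1/4 ✓
(3,3)B 3/4 ✓
Unsatisfied: (1,3), (1,4), (2,1) — 3 in total.

3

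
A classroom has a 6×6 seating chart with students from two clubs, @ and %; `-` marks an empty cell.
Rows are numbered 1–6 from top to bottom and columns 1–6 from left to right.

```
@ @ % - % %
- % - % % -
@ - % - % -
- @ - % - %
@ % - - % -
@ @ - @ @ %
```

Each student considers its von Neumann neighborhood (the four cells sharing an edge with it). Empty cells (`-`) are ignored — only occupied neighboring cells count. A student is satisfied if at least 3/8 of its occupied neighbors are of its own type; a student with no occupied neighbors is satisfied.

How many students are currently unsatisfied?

(1,1)@ 1/1 ✓
(1,2)@ 1/3 ✗
(1,3)% 0/1 ✗
(1,5)% 2/2 ✓
(1,6)% 1/1 ✓
(2,2)% 0/1 ✗
(2,4)% 1/1 ✓
(2,5)% 3/3 ✓
(3,1)@ 0/0 ✓
(3,3)% 0/0 ✓
(3,5)% 1/1 ✓
(4,2)@ 0/1 ✗
(4,4)% 0/0 ✓
(4,6)% 0/0 ✓
(5,1)@ 1/2 ✓
(5,2)% 0/3 ✗
(5,5)% 0/1 ✗
(6,1)@ 2/2 ✓
(6,2)@ 1/2 ✓
(6,4)@ 1/1 ✓
(6,5)@ 1/3 ✗
(6,6)% 0/1 ✗
Unsatisfied: (1,2), (1,3), (2,2), (4,2), (5,2), (5,5), (6,5), (6,6) — 8 in total.

8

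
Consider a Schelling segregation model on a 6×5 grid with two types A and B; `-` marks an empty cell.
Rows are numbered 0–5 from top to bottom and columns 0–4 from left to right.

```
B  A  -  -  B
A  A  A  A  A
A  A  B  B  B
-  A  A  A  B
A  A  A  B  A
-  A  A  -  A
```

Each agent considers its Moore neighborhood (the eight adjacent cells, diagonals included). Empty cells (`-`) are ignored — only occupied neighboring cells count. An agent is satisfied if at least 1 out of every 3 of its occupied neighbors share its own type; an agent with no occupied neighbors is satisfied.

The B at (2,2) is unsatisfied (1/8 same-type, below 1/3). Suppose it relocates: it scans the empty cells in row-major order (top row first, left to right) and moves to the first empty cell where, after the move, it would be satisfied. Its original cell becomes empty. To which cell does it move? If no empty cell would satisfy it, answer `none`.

Vacating (2,2). Empty cells in order:
  (0,2): 0/4 same-type → still unsatisfied.
  (0,3): 1/4 same-type → still unsatisfied.
  (3,0): 0/5 same-type → still unsatisfied.
  (5,0): 0/3 same-type → still unsatisfied.
  (5,3): 1/5 same-type → still unsatisfied.

none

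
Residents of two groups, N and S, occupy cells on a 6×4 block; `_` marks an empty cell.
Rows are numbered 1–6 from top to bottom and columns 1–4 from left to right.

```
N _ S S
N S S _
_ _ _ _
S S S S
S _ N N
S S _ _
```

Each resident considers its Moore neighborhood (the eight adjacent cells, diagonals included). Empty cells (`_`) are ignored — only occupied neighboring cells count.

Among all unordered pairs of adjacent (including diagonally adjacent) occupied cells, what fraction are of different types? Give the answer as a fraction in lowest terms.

Scan each occupied cell's neighbors to the right and below (and the two forward diagonals) so each pair is counted once.
Row 1: N(1,1)–N(2,1)= N(1,1)–S(2,2)≠ S(1,3)–S(1,4)= S(1,3)–S(2,3)= S(1,3)–S(2,2)= S(1,4)–S(2,3)=  → 1/6 unlike.
Row 2: N(2,1)–S(2,2)≠ S(2,2)–S(2,3)=  → 1/2 unlike.
Row 4: S(4,1)–S(4,2)= S(4,1)–S(5,1)= S(4,2)–S(4,3)= S(4,2)–N(5,3)≠ S(4,2)–S(5,1)= S(4,3)–S(4,4)= S(4,3)–N(5,3)≠ S(4,3)–N(5,4)≠ S(4,4)–N(5,4)≠ S(4,4)–N(5,3)≠  → 5/10 unlike.
Row 5: S(5,1)–S(6,1)= S(5,1)–S(6,2)= N(5,3)–N(5,4)= N(5,3)–S(6,2)≠  → 1/4 unlike.
Row 6: S(6,1)–S(6,2)=  → 0/1 unlike.
Total adjacent occupied pairs: 23; unlike-type pairs: 8.
8/23 is already in lowest terms.

8/23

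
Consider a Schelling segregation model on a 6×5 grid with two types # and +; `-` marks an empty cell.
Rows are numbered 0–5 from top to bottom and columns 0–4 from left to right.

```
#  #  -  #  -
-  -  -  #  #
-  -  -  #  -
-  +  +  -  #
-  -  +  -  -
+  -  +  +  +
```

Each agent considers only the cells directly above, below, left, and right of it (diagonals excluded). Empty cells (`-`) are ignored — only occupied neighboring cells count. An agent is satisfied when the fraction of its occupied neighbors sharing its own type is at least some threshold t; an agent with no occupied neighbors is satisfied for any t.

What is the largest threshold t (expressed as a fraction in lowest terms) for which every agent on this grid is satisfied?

Row 0: (0,0)# 1/1 · (0,1)# 1/1 · (0,3)# 1/1
Row 1: (1,3)# 3/3 · (1,4)# 1/1
Row 2: (2,3)# 1/1
Row 3: (3,1)+ 1/1 · (3,2)+ 2/2 · (3,4)# — no occupied neighbors
Row 4: (4,2)+ 2/2
Row 5: (5,0)+ — no occupied neighbors · (5,2)+ 2/2 · (5,3)+ 2/2 · (5,4)+ 1/1
The smallest same-type fraction is 1/1 at (0,0), which reduces to 1/1. Any threshold above that leaves this agent unsatisfied.

1/1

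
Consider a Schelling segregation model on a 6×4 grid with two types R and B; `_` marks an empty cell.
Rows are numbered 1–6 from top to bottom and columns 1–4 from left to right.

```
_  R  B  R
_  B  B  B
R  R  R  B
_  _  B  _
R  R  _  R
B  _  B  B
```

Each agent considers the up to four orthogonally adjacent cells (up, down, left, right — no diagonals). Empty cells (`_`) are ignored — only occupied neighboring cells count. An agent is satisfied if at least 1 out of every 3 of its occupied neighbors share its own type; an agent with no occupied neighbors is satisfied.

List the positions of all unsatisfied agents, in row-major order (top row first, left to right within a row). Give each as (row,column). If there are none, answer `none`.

(1,2)R 0/2 unhappy
(1,3)B 1/3 ok
(1,4)R 0/2 unhappy
(2,2)B 1/3 ok
(2,3)B 3/4 ok
(2,4)B 2/3 ok
(3,1)R 1/1 ok
(3,2)R 2/3 ok
(3,3)R 1/4 unhappy
(3,4)B 1/2 ok
(4,3)B 0/1 unhappy
(5,1)R 1/2 ok
(5,2)R 1/1 ok
(5,4)R 0/1 unhappy
(6,1)B 0/1 unhappy
(6,3)B 1/1 ok
(6,4)B 1/2 ok

(1,2), (1,4), (3,3), (4,3), (5,4), (6,1)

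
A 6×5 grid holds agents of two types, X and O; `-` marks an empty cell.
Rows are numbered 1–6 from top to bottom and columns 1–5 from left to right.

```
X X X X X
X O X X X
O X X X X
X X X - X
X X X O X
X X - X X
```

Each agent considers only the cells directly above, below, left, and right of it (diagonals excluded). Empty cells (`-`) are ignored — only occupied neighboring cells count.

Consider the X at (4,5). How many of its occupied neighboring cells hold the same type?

Occupied neighbors of (4,5): (3,5)=X, (5,5)=X.
Same type (X): 2 of 2.

2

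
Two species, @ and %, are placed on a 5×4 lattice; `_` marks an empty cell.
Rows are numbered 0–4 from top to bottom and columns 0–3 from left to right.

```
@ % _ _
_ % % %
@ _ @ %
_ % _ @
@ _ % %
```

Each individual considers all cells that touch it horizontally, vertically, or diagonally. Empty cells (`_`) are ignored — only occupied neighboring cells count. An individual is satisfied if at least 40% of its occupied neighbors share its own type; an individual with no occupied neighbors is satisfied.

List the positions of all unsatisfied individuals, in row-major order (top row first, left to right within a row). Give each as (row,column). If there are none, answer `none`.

(0,0), (2,0), (2,2), (3,1), (3,3), (4,0)

Row 0: (0,0)@ 0/2 unhappy · (0,1)% 2/3 ok
Row 1: (1,1)% 2/5 ok · (1,2)% 4/5 ok · (1,3)% 2/3 ok
Row 2: (2,0)@ 0/2 unhappy · (2,2)@ 1/6 unhappy · (2,3)% 2/4 ok
Row 3: (3,1)% 1/4 unhappy · (3,3)@ 1/4 unhappy
Row 4: (4,0)@ 0/1 unhappy · (4,2)% 2/3 ok · (4,3)% 1/2 ok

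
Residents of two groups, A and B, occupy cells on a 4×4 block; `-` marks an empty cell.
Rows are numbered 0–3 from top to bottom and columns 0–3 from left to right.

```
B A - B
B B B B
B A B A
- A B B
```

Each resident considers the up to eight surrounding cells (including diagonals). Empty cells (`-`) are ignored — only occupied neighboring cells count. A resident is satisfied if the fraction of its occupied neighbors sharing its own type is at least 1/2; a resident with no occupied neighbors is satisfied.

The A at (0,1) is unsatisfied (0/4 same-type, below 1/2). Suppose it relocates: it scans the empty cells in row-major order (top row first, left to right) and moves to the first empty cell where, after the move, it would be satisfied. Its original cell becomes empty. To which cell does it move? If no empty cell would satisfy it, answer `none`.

(3,0)

Vacating (0,1). Empty cells in order:
  (0,2): 0/4 same-type → still unsatisfied.
  (3,0): 2/3 same-type → satisfied — stop here.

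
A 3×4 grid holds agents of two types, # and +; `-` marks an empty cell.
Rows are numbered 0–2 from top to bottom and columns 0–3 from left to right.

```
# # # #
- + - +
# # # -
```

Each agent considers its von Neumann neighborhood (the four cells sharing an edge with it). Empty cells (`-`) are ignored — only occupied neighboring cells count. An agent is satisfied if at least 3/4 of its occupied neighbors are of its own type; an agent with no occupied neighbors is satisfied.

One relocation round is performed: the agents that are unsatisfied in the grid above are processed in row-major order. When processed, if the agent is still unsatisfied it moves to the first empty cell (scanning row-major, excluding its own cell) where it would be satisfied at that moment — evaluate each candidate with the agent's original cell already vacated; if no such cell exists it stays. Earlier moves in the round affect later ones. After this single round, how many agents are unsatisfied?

5

Initially unsatisfied (in order): (0,1), (0,3), (1,1), (1,3), (2,1).
  (0,1): no empty cell satisfies it; stays.
  (0,3): no empty cell satisfies it; stays.
  (1,1): no empty cell satisfies it; stays.
  (1,3): no empty cell satisfies it; stays.
  (2,1): no empty cell satisfies it; stays.
Resulting grid:
# # # #
- + - +
# # # -
Unsatisfied now: (0,1), (0,3), (1,1), (1,3), (2,1).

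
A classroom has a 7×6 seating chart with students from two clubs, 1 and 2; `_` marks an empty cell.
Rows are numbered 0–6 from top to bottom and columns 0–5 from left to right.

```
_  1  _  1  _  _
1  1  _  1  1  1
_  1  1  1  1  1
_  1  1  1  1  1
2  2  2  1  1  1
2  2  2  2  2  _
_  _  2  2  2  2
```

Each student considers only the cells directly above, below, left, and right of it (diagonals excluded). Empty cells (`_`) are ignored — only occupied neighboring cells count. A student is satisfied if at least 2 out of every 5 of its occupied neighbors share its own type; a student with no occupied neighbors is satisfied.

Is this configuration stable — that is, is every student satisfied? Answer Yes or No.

Row 0: (0,1)1 1/1 ok · (0,3)1 1/1 ok
Row 1: (1,0)1 1/1 ok · (1,1)1 3/3 ok · (1,3)1 3/3 ok · (1,4)1 3/3 ok · (1,5)1 2/2 ok
Row 2: (2,1)1 3/3 ok · (2,2)1 3/3 ok · (2,3)1 4/4 ok · (2,4)1 4/4 ok · (2,5)1 3/3 ok
Row 3: (3,1)1 2/3 ok · (3,2)1 3/4 ok · (3,3)1 4/4 ok · (3,4)1 4/4 ok · (3,5)1 3/3 ok
Row 4: (4,0)2 2/2 ok · (4,1)2 3/4 ok · (4,2)2 2/4 ok · (4,3)1 2/4 ok · (4,4)1 3/4 ok · (4,5)1 2/2 ok
Row 5: (5,0)2 2/2 ok · (5,1)2 3/3 ok · (5,2)2 4/4 ok · (5,3)2 3/4 ok · (5,4)2 2/3 ok
Row 6: (6,2)2 2/2 ok · (6,3)2 3/3 ok · (6,4)2 3/3 ok · (6,5)2 1/1 ok
All meet the threshold, so the configuration is stable.

Yes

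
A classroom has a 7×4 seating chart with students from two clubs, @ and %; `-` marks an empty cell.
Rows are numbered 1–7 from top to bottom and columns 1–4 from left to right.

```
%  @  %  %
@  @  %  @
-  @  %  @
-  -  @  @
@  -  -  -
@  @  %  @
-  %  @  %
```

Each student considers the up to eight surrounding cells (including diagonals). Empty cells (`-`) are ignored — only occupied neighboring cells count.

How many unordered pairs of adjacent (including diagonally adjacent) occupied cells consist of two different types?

26

Scan each occupied cell's neighbors to the right and below (and the two forward diagonals) so each pair is counted once.
Row 1: %(1,1)–@(1,2)≠ %(1,1)–@(2,1)≠ %(1,1)–@(2,2)≠ @(1,2)–%(1,3)≠ @(1,2)–@(2,2)= @(1,2)–%(2,3)≠ @(1,2)–@(2,1)= %(1,3)–%(1,4)= %(1,3)–%(2,3)= %(1,3)–@(2,4)≠ %(1,3)–@(2,2)≠ %(1,4)–@(2,4)≠ %(1,4)–%(2,3)=  → 8/13 unlike.
Row 2: @(2,1)–@(2,2)= @(2,1)–@(3,2)= @(2,2)–%(2,3)≠ @(2,2)–@(3,2)= @(2,2)–%(3,3)≠ %(2,3)–@(2,4)≠ %(2,3)–%(3,3)= %(2,3)–@(3,4)≠ %(2,3)–@(3,2)≠ @(2,4)–@(3,4)= @(2,4)–%(3,3)≠  → 6/11 unlike.
Row 3: @(3,2)–%(3,3)≠ @(3,2)–@(4,3)= %(3,3)–@(3,4)≠ %(3,3)–@(4,3)≠ %(3,3)–@(4,4)≠ @(3,4)–@(4,4)= @(3,4)–@(4,3)=  → 4/7 unlike.
Row 4: @(4,3)–@(4,4)=  → 0/1 unlike.
Row 5: @(5,1)–@(6,1)= @(5,1)–@(6,2)=  → 0/2 unlike.
Row 6: @(6,1)–@(6,2)= @(6,1)–%(7,2)≠ @(6,2)–%(6,3)≠ @(6,2)–%(7,2)≠ @(6,2)–@(7,3)= %(6,3)–@(6,4)≠ %(6,3)–@(7,3)≠ %(6,3)–%(7,4)= %(6,3)–%(7,2)= @(6,4)–%(7,4)≠ @(6,4)–@(7,3)=  → 6/11 unlike.
Row 7: %(7,2)–@(7,3)≠ @(7,3)–%(7,4)≠  → 2/2 unlike.
Total adjacent occupied pairs: 47; unlike-type pairs: 26.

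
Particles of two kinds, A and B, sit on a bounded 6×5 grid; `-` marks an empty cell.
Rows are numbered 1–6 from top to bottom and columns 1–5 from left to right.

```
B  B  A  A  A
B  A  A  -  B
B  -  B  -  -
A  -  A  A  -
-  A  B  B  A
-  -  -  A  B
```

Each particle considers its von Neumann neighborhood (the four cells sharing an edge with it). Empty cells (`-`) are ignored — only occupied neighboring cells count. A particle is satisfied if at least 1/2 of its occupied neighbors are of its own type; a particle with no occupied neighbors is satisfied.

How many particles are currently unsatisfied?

12

(1,1)B 2/2 satisfied
(1,2)B 1/3 not
(1,3)A 2/3 satisfied
(1,4)A 2/2 satisfied
(1,5)A 1/2 satisfied
(2,1)B 2/3 satisfied
(2,2)A 1/3 not
(2,3)A 2/3 satisfied
(2,5)B 0/1 not
(3,1)B 1/2 satisfied
(3,3)B 0/2 not
(4,1)A 0/1 not
(4,3)A 1/3 not
(4,4)A 1/2 satisfied
(5,2)A 0/1 not
(5,3)B 1/3 not
(5,4)B 1/4 not
(5,5)A 0/2 not
(6,4)A 0/2 not
(6,5)B 0/2 not
Unsatisfied: (1,2), (2,2), (2,5), (3,3), (4,1), (4,3), (5,2), (5,3), (5,4), (5,5), (6,4), (6,5) — 12 in total.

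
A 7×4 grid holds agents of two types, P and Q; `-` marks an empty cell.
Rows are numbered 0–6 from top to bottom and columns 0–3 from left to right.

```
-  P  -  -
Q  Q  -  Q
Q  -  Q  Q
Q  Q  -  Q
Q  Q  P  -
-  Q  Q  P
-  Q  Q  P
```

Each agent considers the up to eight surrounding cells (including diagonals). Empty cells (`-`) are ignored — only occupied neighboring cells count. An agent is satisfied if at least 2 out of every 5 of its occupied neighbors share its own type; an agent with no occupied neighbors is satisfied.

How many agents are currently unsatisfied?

(0,1)P 0/2 ✗
(1,0)Q 2/3 ✓
(1,1)Q 3/4 ✓
(1,3)Q 2/2 ✓
(2,0)Q 4/4 ✓
(2,2)Q 5/5 ✓
(2,3)Q 3/3 ✓
(3,0)Q 4/4 ✓
(3,1)Q 5/6 ✓
(3,3)Q 2/3 ✓
(4,0)Q 4/4 ✓
(4,1)Q 5/6 ✓
(4,2)P 1/6 ✗
(5,1)Q 5/6 ✓
(5,2)Q 4/7 ✓
(5,3)P 2/4 ✓
(6,1)Q 3/3 ✓
(6,2)Q 3/5 ✓
(6,3)P 1/3 ✗
Unsatisfied: (0,1), (4,2), (6,3) — 3 in total.

3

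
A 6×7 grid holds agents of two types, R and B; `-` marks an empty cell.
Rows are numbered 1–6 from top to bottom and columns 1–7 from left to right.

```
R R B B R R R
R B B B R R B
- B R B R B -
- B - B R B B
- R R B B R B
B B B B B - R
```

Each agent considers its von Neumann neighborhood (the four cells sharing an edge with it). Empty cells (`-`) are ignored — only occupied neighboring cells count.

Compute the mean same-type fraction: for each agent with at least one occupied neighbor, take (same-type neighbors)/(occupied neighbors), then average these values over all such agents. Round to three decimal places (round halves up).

0.558

Row 1: (1,1)R 2/2 · (1,2)R 1/3 · (1,3)B 2/3 · (1,4)B 2/3 · (1,5)R 2/3 · (1,6)R 3/3 · (1,7)R 1/2
Row 2: (2,1)R 1/2 · (2,2)B 2/4 · (2,3)B 3/4 · (2,4)B 3/4 · (2,5)R 3/4 · (2,6)R 2/4 · (2,7)B 0/2
Row 3: (3,2)B 2/3 · (3,3)R 0/3 · (3,4)B 2/4 · (3,5)R 2/4 · (3,6)B 1/3
Row 4: (4,2)B 1/2 · (4,4)B 2/3 · (4,5)R 1/4 · (4,6)B 2/4 · (4,7)B 2/2
Row 5: (5,2)R 1/3 · (5,3)R 1/3 · (5,4)B 3/4 · (5,5)B 2/4 · (5,6)R 0/3 · (5,7)B 1/3
Row 6: (6,1)B 1/1 · (6,2)B 2/3 · (6,3)B 2/3 · (6,4)B 3/3 · (6,5)B 2/2 · (6,7)R 0/1
Sum over 36 agents: 2/2 + 1/3 + 2/3 + 2/3 + 2/3 + 3/3 + 1/2 + 1/2 + 2/4 + 3/4 + 3/4 + 3/4 + 2/4 + 0/2 + 2/3 + 0/3 + 2/4 + 2/4 + 1/3 + 1/2 + 2/3 + 1/4 + 2/4 + 2/2 + 1/3 + 1/3 + 3/4 + 2/4 + 0/3 + 1/3 + 1/1 + 2/3 + 2/3 + 3/3 + 2/2 + 0/1 = 241/12; mean = 241/12 ÷ 36 = 241/432 = 0.557870… → 0.558.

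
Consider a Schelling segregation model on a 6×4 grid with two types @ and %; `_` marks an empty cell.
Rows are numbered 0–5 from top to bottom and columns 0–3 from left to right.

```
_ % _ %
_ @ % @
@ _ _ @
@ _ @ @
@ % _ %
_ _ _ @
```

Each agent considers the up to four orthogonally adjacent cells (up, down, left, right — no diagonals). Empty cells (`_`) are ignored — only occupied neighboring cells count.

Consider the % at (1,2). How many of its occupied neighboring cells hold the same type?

Occupied neighbors of (1,2): (1,1)=@, (1,3)=@.
Same type (%): 0 of 2.

0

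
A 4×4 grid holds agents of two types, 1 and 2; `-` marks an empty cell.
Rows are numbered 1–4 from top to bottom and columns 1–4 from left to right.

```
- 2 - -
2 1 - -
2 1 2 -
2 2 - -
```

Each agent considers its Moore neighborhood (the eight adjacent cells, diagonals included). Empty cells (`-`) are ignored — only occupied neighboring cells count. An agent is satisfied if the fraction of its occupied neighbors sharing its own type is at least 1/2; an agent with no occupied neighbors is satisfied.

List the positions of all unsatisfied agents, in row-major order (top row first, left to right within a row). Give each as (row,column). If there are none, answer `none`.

Row 1: (1,2)2 1/2 ok
Row 2: (2,1)2 2/4 ok · (2,2)1 1/5 unhappy
Row 3: (3,1)2 3/5 ok · (3,2)1 1/6 unhappy · (3,3)2 1/3 unhappy
Row 4: (4,1)2 2/3 ok · (4,2)2 3/4 ok

(2,2), (3,2), (3,3)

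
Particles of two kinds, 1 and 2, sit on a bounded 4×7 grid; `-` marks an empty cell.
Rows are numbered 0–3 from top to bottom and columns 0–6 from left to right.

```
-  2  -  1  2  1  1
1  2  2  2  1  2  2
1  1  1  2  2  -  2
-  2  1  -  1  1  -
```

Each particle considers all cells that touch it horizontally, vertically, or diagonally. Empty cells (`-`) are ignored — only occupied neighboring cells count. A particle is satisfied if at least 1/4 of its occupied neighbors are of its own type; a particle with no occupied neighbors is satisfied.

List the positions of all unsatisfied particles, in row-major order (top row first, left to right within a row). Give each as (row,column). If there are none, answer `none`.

(3,1)

Row 0: (0,1)2 2/3 ok · (0,3)1 1/4 ok · (0,4)2 2/5 ok · (0,5)1 2/5 ok · (0,6)1 1/3 ok
Row 1: (1,0)1 2/4 ok · (1,1)2 2/6 ok · (1,2)2 4/7 ok · (1,3)2 4/7 ok · (1,4)1 2/7 ok · (1,5)2 4/7 ok · (1,6)2 2/4 ok
Row 2: (2,0)1 2/4 ok · (2,1)1 4/7 ok · (2,2)1 2/7 ok · (2,3)2 3/7 ok · (2,4)2 3/6 ok · (2,6)2 2/3 ok
Row 3: (3,1)2 0/4 unhappy · (3,2)1 2/4 ok · (3,4)1 1/3 ok · (3,5)1 1/3 ok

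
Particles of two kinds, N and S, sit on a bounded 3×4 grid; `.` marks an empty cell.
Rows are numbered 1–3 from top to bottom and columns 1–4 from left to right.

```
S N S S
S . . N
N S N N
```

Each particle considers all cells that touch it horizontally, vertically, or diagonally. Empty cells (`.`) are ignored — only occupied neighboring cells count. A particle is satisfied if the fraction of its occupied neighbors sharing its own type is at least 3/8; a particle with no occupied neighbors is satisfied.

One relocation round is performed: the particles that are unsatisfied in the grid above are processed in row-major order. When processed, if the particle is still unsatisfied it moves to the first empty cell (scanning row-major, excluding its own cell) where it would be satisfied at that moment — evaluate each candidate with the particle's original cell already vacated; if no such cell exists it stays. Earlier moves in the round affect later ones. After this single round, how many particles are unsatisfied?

1

Initially unsatisfied (in order): (1,2), (1,3), (3,1), (3,2).
  (1,2) → (2,3).
  (1,3) → (1,2).
  (3,1) → (1,3).
  (3,2) → (2,2).
Resulting grid:
S S N S
S S N N
. . N N
Unsatisfied now: (1,4).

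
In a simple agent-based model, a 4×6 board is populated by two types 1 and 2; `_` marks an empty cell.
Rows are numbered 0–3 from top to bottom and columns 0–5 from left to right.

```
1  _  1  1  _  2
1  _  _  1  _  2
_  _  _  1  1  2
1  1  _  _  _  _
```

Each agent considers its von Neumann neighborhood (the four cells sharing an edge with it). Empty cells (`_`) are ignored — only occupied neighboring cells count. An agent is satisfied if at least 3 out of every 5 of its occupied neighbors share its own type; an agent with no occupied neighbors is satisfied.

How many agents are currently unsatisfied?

2

Row 0: (0,0)1 1/1 satisfied · (0,2)1 1/1 satisfied · (0,3)1 2/2 satisfied · (0,5)2 1/1 satisfied
Row 1: (1,0)1 1/1 satisfied · (1,3)1 2/2 satisfied · (1,5)2 2/2 satisfied
Row 2: (2,3)1 2/2 satisfied · (2,4)1 1/2 not · (2,5)2 1/2 not
Row 3: (3,0)1 1/1 satisfied · (3,1)1 1/1 satisfied
Unsatisfied: (2,4), (2,5) — 2 in total.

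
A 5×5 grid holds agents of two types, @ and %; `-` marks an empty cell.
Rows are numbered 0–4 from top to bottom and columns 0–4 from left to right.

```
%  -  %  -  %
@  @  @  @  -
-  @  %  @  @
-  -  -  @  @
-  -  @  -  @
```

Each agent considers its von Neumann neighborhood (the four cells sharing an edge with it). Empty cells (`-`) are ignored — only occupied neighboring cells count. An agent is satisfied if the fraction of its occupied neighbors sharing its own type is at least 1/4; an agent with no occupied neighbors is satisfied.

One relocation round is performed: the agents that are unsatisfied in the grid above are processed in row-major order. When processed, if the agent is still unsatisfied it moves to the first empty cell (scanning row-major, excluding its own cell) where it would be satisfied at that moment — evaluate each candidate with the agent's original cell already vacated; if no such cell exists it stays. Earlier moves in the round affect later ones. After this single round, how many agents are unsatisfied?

0

Initially unsatisfied (in order): (0,0), (0,2), (2,2).
  (0,0) → (0,1).
  (0,2): now satisfied by earlier moves; stays.
  (2,2) → (0,0).
Resulting grid:
% % % - %
@ @ @ @ -
- @ - @ @
- - - @ @
- - @ - @
All satisfied now.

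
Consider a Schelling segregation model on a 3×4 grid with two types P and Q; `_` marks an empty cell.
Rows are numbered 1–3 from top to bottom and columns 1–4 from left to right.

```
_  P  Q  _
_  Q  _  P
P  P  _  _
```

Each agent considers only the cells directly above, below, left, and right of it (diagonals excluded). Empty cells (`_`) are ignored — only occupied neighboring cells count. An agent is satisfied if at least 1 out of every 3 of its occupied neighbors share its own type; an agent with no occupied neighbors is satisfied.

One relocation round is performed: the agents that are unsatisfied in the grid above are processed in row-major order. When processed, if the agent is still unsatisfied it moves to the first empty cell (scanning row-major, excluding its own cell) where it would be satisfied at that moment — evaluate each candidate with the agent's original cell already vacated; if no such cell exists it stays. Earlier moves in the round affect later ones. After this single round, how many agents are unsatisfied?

Initially unsatisfied (in order): (1,2), (1,3), (2,2).
  (1,2) → (1,1).
  (1,3): now satisfied by earlier moves; stays.
  (2,2) → (1,2).
Resulting grid:
P Q Q _
_ _ _ P
P P _ _
Unsatisfied now: (1,1).

1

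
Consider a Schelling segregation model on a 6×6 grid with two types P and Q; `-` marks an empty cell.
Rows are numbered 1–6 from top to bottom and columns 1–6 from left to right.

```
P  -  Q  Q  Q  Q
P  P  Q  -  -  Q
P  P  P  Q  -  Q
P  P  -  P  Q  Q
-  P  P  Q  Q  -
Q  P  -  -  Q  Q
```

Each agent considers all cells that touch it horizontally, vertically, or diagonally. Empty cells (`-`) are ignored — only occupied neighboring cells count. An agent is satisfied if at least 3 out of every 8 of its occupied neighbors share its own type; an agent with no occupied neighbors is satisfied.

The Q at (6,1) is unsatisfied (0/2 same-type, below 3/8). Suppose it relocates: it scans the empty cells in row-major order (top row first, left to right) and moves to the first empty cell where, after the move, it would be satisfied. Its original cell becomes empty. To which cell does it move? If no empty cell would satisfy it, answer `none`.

(1,2)

Vacating (6,1). Empty cells in order:
  (1,2): 2/5 same-type → satisfied — stop here.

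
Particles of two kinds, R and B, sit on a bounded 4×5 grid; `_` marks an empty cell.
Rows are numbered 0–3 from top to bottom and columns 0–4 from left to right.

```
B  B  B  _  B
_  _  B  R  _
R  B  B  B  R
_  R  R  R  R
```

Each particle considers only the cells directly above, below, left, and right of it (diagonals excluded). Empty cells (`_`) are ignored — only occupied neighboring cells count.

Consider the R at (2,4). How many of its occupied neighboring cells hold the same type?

1

Occupied neighbors of (2,4): (3,4)=R, (2,3)=B.
Same type (R): 1 of 2.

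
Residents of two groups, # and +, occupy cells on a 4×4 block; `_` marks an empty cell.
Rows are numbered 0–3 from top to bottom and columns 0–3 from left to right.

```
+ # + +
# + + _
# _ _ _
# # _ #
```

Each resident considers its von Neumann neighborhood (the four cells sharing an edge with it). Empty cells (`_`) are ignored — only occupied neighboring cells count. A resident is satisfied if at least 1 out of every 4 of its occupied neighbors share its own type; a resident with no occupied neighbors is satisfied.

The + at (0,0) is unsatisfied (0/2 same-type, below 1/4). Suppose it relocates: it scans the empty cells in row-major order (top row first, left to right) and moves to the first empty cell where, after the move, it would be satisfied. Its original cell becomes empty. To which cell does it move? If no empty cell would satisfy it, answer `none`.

Vacating (0,0). Empty cells in order:
  (1,3): 2/2 same-type → satisfied — stop here.

(1,3)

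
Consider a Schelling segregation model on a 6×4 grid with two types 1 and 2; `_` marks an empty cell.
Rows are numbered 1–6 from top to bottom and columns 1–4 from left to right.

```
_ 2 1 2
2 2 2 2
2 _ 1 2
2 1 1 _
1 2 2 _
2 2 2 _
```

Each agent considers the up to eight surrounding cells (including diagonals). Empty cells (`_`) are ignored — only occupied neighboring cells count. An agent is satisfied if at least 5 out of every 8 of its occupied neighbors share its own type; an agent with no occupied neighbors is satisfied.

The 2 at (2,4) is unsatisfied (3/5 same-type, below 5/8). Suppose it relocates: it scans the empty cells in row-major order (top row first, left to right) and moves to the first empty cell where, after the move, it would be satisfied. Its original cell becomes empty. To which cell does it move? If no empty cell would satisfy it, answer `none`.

(1,1)

Vacating (2,4). Empty cells in order:
  (1,1): 3/3 same-type → satisfied — stop here.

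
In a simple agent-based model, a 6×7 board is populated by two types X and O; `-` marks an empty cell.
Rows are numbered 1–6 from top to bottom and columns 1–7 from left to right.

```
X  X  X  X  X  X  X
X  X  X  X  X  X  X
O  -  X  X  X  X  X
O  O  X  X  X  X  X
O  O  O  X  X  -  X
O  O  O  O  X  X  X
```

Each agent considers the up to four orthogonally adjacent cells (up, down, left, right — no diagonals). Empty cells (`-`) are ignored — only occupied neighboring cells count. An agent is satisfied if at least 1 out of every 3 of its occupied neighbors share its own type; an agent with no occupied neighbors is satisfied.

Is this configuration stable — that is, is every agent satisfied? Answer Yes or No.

Row 1: (1,1)X 2/2 satisfied · (1,2)X 3/3 satisfied · (1,3)X 3/3 satisfied · (1,4)X 3/3 satisfied · (1,5)X 3/3 satisfied · (1,6)X 3/3 satisfied · (1,7)X 2/2 satisfied
Row 2: (2,1)X 2/3 satisfied · (2,2)X 3/3 satisfied · (2,3)X 4/4 satisfied · (2,4)X 4/4 satisfied · (2,5)X 4/4 satisfied · (2,6)X 4/4 satisfied · (2,7)X 3/3 satisfied
Row 3: (3,1)O 1/2 satisfied · (3,3)X 3/3 satisfied · (3,4)X 4/4 satisfied · (3,5)X 4/4 satisfied · (3,6)X 4/4 satisfied · (3,7)X 3/3 satisfied
Row 4: (4,1)O 3/3 satisfied · (4,2)O 2/3 satisfied · (4,3)X 2/4 satisfied · (4,4)X 4/4 satisfied · (4,5)X 4/4 satisfied · (4,6)X 3/3 satisfied · (4,7)X 3/3 satisfied
Row 5: (5,1)O 3/3 satisfied · (5,2)O 4/4 satisfied · (5,3)O 2/4 satisfied · (5,4)X 2/4 satisfied · (5,5)X 3/3 satisfied · (5,7)X 2/2 satisfied
Row 6: (6,1)O 2/2 satisfied · (6,2)O 3/3 satisfied · (6,3)O 3/3 satisfied · (6,4)O 1/3 satisfied · (6,5)X 2/3 satisfied · (6,6)X 2/2 satisfied · (6,7)X 2/2 satisfied
All meet the threshold, so the configuration is stable.

Yes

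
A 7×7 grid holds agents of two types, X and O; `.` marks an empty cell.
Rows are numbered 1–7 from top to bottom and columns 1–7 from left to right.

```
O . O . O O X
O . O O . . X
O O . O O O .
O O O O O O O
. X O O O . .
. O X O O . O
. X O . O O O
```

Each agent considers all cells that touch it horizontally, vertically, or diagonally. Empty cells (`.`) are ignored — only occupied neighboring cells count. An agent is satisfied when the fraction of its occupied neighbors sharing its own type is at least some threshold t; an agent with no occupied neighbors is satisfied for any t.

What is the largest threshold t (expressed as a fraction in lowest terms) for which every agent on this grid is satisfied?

1/6

Row 1: (1,1)O 1/1 · (1,3)O 2/2 · (1,5)O 2/2 · (1,6)O 1/3 · (1,7)X 1/2
Row 2: (2,1)O 3/3 · (2,3)O 4/4 · (2,4)O 5/5 · (2,7)X 1/3
Row 3: (3,1)O 4/4 · (3,2)O 6/6 · (3,4)O 6/6 · (3,5)O 6/6 · (3,6)O 4/5
Row 4: (4,1)O 3/4 · (4,2)O 5/6 · (4,3)O 6/7 · (4,4)O 7/7 · (4,5)O 7/7 · (4,6)O 5/5 · (4,7)O 2/2
Row 5: (5,2)X 1/6 · (5,3)O 6/8 · (5,4)O 7/8 · (5,5)O 6/6
Row 6: (6,2)O 2/5 · (6,3)X 2/7 · (6,4)O 6/7 · (6,5)O 5/5 · (6,7)O 2/2
Row 7: (7,2)X 1/3 · (7,3)O 2/4 · (7,5)O 3/3 · (7,6)O 4/4 · (7,7)O 2/2
The smallest same-type fraction is 1/6 at (5,2), which reduces to 1/6. Any threshold above that leaves this agent unsatisfied.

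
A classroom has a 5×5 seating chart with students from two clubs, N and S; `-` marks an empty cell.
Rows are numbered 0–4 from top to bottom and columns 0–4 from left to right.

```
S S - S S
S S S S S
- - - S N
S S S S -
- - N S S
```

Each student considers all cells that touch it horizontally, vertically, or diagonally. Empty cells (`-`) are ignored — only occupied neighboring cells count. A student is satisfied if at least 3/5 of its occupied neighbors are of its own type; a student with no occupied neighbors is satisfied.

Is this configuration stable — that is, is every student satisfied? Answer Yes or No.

Row 0: (0,0)S 3/3 ✓ · (0,1)S 4/4 ✓ · (0,3)S 4/4 ✓ · (0,4)S 3/3 ✓
Row 1: (1,0)S 3/3 ✓ · (1,1)S 4/4 ✓ · (1,2)S 5/5 ✓ · (1,3)S 5/6 ✓ · (1,4)S 4/5 ✓
Row 2: (2,3)S 5/6 ✓ · (2,4)N 0/4 ✗
Row 3: (3,0)S 1/1 ✓ · (3,1)S 2/3 ✓ · (3,2)S 4/5 ✓ · (3,3)S 4/6 ✓
Row 4: (4,2)N 0/4 ✗ · (4,3)S 3/4 ✓ · (4,4)S 2/2 ✓
For instance (2,4) has only 0/4 same-type neighbors, below 3/5.

No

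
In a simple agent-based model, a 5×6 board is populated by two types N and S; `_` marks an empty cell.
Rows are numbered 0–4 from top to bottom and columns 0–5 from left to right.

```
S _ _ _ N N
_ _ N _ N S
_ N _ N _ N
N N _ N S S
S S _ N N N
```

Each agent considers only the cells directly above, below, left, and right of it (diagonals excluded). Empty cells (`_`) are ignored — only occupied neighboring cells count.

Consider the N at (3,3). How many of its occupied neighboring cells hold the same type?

Occupied neighbors of (3,3): (2,3)=N, (4,3)=N, (3,4)=S.
Same type (N): 2 of 3.

2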